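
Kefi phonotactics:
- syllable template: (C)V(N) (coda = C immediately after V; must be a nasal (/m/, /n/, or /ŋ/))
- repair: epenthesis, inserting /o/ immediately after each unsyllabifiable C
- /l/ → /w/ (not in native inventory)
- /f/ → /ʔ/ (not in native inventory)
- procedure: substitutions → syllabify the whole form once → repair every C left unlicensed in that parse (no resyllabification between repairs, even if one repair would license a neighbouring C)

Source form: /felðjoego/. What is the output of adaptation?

ʔewoðojoego

Substitution: /f/ → /ʔ/, /l/ → /w/, giving /ʔewðjoego/.
Syllabifying with onset maximization leaves /w/, /ð/ stranded (only a nasal (/m/, /n/, or /ŋ/) is licensed in coda position; onsets are limited to one consonant).
Each unlicensed consonant becomes the onset of a new syllable: /w/ → /wo/, /ð/ → /ðo/.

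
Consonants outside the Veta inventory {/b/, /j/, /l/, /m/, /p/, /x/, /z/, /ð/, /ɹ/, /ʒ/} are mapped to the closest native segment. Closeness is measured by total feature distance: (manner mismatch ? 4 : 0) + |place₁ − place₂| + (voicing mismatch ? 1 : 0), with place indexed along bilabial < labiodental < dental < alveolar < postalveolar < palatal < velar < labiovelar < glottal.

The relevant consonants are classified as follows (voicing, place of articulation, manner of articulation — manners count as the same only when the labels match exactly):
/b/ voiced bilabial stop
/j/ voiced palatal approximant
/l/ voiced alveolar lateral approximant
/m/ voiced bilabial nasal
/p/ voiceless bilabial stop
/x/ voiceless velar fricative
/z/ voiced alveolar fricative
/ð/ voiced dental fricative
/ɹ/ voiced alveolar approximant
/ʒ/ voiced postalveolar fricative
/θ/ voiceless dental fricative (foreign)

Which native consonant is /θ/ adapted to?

/ð/ is closest: same manner (fricative), place distance 0 (dental→dental), voicing differs (+1); total 1. Next closest is /z/ at distance 2.

ð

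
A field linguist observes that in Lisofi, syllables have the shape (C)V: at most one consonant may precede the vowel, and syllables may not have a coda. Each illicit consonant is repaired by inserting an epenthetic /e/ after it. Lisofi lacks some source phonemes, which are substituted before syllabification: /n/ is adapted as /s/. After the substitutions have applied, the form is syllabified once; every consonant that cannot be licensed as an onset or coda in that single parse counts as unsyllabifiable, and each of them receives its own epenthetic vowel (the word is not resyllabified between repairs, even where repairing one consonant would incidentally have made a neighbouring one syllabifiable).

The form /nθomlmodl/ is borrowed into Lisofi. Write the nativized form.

Substitution: /n/ → /s/, giving /sθomlmodl/.
Under (C)V, the unsyllabifiable consonants are /s/, /m/, /l/, /d/, /l/ (no codas are permitted; onsets are limited to one consonant).
Inserting the epenthetic vowel yields /s/ → /se/, /m/ → /me/, /l/ → /le/, /d/ → /de/, /l/ → /le/.

seθomelemodele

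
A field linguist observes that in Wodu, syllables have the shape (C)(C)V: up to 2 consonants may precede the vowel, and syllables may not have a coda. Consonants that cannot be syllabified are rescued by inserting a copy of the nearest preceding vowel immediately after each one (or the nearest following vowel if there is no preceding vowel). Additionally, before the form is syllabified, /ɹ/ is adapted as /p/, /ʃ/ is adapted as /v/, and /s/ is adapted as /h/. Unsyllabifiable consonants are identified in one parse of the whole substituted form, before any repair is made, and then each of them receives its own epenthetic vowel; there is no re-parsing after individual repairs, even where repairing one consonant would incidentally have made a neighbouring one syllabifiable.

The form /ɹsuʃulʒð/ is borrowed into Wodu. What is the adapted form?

Substitution: /ɹ/ → /p/, /s/ → /h/, /ʃ/ → /v/, giving /phuvulʒð/.
Syllabifying with onset maximization leaves /l/, /ʒ/, /ð/ stranded (no codas are permitted; onsets may contain at most 2 consonants).
Inserting the epenthetic vowel yields /l/ → /lu/, /ʒ/ → /ʒu/, /ð/ → /ðu/.

phuvuluʒuðu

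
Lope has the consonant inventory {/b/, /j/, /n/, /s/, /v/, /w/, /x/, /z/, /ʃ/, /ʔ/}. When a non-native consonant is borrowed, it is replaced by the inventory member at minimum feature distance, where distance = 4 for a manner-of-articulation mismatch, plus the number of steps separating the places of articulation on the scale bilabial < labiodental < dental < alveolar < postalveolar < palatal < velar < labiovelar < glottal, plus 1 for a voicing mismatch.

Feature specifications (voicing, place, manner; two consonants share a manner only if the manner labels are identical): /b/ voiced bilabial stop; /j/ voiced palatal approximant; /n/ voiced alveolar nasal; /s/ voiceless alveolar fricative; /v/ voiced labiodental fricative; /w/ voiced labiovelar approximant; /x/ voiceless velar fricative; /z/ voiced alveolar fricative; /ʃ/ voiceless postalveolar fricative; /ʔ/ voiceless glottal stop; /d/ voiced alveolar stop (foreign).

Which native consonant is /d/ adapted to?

b

/b/ is closest: same manner (stop), place distance 3 (alveolar→bilabial), same voicing; total 3. Next closest is /n/ at distance 4.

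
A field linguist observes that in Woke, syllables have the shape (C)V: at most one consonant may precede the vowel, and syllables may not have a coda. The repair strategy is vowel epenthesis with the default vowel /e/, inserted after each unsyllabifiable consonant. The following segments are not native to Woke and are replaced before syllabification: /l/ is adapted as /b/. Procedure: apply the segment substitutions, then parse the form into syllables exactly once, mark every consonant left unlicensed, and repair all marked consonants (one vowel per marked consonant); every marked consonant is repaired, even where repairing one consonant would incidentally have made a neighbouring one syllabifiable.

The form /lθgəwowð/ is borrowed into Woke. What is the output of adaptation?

Substitution: /l/ → /b/, giving /bθgəwowð/.
Under (C)V, the unsyllabifiable consonants are /b/, /θ/, /w/, /ð/ (no codas are permitted; onsets are limited to one consonant).
Each unlicensed consonant becomes the onset of a new syllable: /b/ → /be/, /θ/ → /θe/, /w/ → /we/, /ð/ → /ðe/.

beθegəwoweðe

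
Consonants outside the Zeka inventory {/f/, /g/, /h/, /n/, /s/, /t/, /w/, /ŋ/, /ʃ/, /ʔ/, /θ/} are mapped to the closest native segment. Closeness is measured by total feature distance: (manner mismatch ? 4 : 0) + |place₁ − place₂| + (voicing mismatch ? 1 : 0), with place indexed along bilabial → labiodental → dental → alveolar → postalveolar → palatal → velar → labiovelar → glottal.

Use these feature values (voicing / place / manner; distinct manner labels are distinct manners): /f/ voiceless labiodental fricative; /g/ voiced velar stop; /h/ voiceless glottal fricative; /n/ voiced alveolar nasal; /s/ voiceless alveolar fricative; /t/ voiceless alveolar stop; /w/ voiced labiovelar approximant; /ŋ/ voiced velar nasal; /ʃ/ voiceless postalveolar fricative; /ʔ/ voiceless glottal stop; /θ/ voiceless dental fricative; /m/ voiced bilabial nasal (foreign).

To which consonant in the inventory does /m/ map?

/n/ is closest: same manner (nasal), place distance 3 (bilabial→alveolar), same voicing; total 3. Next closest is /f/ at distance 6.

n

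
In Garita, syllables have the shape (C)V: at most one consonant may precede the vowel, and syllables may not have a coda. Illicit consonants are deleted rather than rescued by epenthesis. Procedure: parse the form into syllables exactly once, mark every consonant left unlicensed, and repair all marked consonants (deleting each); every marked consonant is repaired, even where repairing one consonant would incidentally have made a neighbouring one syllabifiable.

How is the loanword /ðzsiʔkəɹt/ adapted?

Syllabifying with onset maximization leaves /ð/, /z/, /ʔ/, /ɹ/, /t/ stranded (no codas are permitted; onsets are limited to one consonant).
Deletion applies to /ð/, /z/, /ʔ/, /ɹ/, /t/.

sikə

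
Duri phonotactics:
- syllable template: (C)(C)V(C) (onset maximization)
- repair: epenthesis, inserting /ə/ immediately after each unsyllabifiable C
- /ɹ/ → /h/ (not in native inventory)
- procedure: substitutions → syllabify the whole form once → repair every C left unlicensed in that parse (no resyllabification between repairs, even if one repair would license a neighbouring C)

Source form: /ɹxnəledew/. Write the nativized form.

Substitution: /ɹ/ → /h/, giving /hxnəledew/.
The consonants /h/ cannot be parsed into a legal (C)(C)V(C) syllable (at most one coda consonant is licensed; onsets may contain at most 2 consonants).
Inserting the epenthetic vowel yields /h/ → /hə/.

həxnəledew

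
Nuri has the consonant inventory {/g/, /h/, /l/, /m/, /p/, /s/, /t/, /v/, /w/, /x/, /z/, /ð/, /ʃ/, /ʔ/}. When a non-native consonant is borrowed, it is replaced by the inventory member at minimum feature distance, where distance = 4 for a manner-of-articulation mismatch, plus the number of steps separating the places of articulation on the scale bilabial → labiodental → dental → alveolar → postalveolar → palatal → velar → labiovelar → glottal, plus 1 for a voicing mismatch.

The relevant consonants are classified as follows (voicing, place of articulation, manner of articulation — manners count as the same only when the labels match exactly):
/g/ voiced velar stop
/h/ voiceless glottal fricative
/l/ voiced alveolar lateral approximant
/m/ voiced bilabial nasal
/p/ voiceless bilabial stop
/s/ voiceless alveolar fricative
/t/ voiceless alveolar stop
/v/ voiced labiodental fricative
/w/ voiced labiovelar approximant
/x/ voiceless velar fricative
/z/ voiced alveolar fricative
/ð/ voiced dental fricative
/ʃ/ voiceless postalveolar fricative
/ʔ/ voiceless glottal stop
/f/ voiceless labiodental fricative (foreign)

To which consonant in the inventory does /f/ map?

/v/ is closest: same manner (fricative), place distance 0 (labiodental→labiodental), voicing differs (+1); total 1. Next closest is /s/ at distance 2.

v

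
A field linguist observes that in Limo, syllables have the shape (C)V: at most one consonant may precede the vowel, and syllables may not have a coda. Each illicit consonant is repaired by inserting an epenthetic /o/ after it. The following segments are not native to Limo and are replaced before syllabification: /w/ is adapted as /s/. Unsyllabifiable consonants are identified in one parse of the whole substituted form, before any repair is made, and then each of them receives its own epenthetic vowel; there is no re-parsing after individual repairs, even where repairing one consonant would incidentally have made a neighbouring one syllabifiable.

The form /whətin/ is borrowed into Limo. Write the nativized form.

sohətino

Substitution: /w/ → /s/, giving /shətin/.
Under (C)V, the unsyllabifiable consonants are /s/, /n/ (no codas are permitted; onsets are limited to one consonant).
Inserting the epenthetic vowel yields /s/ → /so/, /n/ → /no/.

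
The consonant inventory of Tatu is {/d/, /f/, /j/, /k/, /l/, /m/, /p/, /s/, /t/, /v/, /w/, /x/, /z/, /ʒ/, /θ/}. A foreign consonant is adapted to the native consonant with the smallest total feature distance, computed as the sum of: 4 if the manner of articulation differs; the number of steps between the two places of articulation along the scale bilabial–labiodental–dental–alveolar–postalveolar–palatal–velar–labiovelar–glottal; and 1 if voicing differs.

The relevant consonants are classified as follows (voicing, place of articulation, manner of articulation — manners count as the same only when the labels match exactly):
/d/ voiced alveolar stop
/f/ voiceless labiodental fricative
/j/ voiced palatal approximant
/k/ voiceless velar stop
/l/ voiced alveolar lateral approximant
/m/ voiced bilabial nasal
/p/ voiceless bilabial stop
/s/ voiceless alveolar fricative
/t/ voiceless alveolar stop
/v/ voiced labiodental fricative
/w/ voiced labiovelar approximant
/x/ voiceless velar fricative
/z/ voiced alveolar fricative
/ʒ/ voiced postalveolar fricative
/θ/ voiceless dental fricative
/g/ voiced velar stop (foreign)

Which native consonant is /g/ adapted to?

k

/k/ is closest: same manner (stop), place distance 0 (velar→velar), voicing differs (+1); total 1. Next closest is /d/ at distance 3.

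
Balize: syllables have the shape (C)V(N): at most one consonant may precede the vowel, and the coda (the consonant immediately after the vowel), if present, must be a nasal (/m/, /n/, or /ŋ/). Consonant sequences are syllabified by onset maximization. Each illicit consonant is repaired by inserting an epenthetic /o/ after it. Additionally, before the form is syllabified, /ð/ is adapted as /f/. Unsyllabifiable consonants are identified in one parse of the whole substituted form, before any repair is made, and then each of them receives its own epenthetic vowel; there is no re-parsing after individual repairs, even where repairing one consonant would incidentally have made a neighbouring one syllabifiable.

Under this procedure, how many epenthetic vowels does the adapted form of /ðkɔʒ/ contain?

2

After substitution the input is /fkɔʒ/.
The unsyllabifiable consonants are /f/, /ʒ/; each receives one epenthetic vowel.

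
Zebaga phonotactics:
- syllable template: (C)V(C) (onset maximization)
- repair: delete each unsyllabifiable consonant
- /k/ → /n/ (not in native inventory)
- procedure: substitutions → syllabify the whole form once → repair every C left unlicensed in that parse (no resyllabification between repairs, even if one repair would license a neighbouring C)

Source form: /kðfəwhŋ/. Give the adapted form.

Substitution: /k/ → /n/, giving /nðfəwhŋ/.
Syllabifying with onset maximization leaves /n/, /ð/, /h/, /ŋ/ stranded (at most one coda consonant is licensed; onsets are limited to one consonant).
Each unlicensed consonant is deleted: /n/, /ð/, /h/, /ŋ/.

fəw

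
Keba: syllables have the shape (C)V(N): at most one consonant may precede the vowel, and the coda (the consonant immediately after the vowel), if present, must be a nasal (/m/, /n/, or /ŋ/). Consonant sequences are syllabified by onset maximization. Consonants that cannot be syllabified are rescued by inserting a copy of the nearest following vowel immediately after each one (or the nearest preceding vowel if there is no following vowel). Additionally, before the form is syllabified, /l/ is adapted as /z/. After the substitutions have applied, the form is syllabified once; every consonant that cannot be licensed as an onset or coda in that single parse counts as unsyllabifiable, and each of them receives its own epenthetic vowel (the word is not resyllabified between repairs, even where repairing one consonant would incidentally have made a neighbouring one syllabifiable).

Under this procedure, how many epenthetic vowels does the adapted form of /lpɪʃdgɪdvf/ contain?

6

After substitution the input is /zpɪʃdgɪdvf/.
The unsyllabifiable consonants are /z/, /ʃ/, /d/, /d/, /v/, /f/; each receives one epenthetic vowel.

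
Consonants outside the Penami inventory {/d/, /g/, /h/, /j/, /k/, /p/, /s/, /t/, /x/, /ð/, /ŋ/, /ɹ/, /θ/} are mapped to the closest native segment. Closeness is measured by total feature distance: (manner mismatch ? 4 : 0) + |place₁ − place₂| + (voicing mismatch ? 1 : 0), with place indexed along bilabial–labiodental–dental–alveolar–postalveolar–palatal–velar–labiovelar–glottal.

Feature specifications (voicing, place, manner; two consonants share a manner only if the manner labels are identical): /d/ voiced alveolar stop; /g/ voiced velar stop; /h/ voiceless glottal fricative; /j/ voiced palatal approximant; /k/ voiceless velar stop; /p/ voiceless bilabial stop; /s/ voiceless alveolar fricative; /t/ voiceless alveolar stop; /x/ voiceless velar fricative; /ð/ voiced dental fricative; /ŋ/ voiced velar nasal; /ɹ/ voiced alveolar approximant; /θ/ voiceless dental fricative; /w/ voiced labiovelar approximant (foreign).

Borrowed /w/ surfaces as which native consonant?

/j/ is closest: same manner (approximant), place distance 2 (labiovelar→palatal), same voicing; total 2. Next closest is /ɹ/ at distance 4.

j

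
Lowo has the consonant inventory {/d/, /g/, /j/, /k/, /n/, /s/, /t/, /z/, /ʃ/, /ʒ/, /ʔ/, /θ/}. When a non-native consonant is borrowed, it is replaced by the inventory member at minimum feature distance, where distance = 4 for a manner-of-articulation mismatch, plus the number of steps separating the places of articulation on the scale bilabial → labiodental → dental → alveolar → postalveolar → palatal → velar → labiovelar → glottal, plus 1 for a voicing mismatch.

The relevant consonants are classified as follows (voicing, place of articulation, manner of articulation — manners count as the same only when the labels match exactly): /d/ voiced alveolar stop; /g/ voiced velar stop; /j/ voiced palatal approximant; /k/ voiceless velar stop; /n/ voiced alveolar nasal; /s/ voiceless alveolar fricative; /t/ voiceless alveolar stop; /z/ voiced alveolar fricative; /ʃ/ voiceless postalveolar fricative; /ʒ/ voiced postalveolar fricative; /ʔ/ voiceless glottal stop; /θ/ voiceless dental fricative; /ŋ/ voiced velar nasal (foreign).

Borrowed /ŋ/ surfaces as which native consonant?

/n/ is closest: same manner (nasal), place distance 3 (velar→alveolar), same voicing; total 3. Next closest is /g/ at distance 4.

n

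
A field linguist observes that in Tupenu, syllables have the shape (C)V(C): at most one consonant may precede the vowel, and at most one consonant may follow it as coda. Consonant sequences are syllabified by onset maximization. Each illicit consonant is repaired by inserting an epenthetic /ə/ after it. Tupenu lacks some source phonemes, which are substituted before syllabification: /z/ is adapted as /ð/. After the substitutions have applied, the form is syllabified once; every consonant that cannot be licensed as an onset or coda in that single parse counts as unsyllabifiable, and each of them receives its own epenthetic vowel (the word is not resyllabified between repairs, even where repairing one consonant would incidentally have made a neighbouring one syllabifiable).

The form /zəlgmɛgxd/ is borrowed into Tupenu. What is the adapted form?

ðəlgəmɛgxədə

Substitution: /z/ → /ð/, giving /ðəlgmɛgxd/.
The consonants /g/, /x/, /d/ cannot be parsed into a legal (C)V(C) syllable (at most one coda consonant is licensed; onsets are limited to one consonant).
Each unlicensed consonant becomes the onset of a new syllable: /g/ → /gə/, /x/ → /xə/, /d/ → /də/.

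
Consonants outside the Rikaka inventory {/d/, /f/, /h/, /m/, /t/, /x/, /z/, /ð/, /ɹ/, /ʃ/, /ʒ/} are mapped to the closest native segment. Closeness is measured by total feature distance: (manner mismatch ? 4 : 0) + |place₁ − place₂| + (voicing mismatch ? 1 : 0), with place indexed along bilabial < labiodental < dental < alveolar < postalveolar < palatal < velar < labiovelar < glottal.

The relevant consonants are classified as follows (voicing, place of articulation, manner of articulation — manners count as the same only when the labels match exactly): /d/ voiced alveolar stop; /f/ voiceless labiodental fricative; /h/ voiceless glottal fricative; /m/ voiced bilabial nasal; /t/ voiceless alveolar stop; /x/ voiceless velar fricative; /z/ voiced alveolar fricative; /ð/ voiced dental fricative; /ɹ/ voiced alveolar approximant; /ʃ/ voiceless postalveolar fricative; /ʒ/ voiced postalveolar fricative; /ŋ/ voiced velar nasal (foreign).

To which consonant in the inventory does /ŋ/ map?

x

/x/ is closest: manner differs (nasal→fricative, +4), place distance 0 (velar→velar), voicing differs (+1); total 5. Next closest is /m/ at distance 6.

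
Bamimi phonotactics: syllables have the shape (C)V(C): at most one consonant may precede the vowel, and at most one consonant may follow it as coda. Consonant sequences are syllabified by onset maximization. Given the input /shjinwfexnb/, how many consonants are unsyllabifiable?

5

Syllabifying with onset maximization leaves /s/, /h/, /w/, /n/, /b/ stranded (at most one coda consonant is licensed; onsets are limited to one consonant).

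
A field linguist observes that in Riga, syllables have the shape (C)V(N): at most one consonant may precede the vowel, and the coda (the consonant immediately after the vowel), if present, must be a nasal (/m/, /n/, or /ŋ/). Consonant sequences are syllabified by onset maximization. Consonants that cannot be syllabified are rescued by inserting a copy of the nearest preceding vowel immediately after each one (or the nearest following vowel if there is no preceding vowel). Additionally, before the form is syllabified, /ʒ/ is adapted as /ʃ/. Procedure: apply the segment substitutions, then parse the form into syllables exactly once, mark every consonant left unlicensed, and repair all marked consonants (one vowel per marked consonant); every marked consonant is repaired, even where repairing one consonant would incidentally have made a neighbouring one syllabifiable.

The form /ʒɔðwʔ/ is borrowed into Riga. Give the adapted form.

ʃɔðɔwɔʔɔ

Substitution: /ʒ/ → /ʃ/, giving /ʃɔðwʔ/.
Syllabifying with onset maximization leaves /ð/, /w/, /ʔ/ stranded (only a nasal (/m/, /n/, or /ŋ/) is licensed in coda position; onsets are limited to one consonant).
Each unlicensed consonant becomes the onset of a new syllable: /ð/ → /ðɔ/, /w/ → /wɔ/, /ʔ/ → /ʔɔ/.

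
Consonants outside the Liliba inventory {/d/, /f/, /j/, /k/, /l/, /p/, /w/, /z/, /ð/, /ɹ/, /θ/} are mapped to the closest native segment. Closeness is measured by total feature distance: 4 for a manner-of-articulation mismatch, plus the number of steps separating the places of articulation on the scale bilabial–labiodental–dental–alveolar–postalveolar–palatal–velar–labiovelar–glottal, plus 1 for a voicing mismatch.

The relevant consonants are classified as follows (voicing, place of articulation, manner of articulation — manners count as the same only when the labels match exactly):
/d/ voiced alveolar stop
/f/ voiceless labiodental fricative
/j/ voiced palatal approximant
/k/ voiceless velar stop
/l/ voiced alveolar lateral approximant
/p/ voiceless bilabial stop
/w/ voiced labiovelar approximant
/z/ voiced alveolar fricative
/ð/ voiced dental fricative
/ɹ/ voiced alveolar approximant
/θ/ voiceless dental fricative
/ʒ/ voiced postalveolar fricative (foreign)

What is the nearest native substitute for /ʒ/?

/z/ is closest: same manner (fricative), place distance 1 (postalveolar→alveolar), same voicing; total 1. Next closest is /ð/ at distance 2.

z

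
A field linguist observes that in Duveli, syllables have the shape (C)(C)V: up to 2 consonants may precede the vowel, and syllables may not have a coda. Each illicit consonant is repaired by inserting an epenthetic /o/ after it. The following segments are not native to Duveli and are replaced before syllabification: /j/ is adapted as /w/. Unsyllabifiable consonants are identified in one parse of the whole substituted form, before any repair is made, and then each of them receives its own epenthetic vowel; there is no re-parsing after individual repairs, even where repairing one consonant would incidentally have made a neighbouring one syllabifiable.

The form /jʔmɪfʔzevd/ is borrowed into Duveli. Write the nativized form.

Substitution: /j/ → /w/, giving /wʔmɪfʔzevd/.
Under (C)(C)V, the unsyllabifiable consonants are /w/, /f/, /v/, /d/ (no codas are permitted; onsets may contain at most 2 consonants).
Each unlicensed consonant becomes the onset of a new syllable: /w/ → /wo/, /f/ → /fo/, /v/ → /vo/, /d/ → /do/.

woʔmɪfoʔzevodo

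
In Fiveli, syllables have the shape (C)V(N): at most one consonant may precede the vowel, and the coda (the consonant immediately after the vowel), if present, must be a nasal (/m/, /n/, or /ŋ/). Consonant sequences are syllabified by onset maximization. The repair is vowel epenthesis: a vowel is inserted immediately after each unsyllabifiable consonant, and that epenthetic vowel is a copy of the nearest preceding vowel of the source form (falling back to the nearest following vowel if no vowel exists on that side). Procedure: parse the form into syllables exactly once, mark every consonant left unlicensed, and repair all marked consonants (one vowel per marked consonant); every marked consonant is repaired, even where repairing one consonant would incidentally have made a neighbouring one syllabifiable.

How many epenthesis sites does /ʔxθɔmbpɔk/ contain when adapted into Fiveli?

The unsyllabifiable consonants are /ʔ/, /x/, /b/, /k/; each receives one epenthetic vowel.

4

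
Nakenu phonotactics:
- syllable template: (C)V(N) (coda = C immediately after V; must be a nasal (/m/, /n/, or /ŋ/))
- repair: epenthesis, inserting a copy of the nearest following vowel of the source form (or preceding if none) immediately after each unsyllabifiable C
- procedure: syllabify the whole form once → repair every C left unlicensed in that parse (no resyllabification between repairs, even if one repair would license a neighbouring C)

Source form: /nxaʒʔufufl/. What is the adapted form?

naxaʒuʔufufulu

Syllabifying with onset maximization leaves /n/, /ʒ/, /f/, /l/ stranded (only a nasal (/m/, /n/, or /ŋ/) is licensed in coda position; onsets are limited to one consonant).
Inserting the epenthetic vowel yields /n/ → /na/, /ʒ/ → /ʒu/, /f/ → /fu/, /l/ → /lu/.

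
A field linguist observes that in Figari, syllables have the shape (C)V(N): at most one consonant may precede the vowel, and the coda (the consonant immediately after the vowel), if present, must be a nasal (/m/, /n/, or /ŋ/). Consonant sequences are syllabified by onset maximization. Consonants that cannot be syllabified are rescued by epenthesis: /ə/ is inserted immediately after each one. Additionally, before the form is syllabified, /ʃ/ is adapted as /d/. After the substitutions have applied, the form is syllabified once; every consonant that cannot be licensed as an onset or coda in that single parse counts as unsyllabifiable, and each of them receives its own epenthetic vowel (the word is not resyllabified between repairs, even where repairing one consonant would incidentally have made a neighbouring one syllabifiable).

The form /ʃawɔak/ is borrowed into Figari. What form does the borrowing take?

Substitution: /ʃ/ → /d/, giving /dawɔak/.
The consonants /k/ cannot be parsed into a legal (C)V(N) syllable (only a nasal (/m/, /n/, or /ŋ/) is licensed in coda position; onsets are limited to one consonant).
Inserting the epenthetic vowel yields /k/ → /kə/.

dawɔakə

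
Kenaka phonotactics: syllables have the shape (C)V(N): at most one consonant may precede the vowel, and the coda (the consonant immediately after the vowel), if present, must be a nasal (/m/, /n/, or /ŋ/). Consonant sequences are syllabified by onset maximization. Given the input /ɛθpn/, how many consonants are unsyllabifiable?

3

Syllabifying with onset maximization leaves /θ/, /p/, /n/ stranded (only a nasal (/m/, /n/, or /ŋ/) is licensed in coda position; onsets are limited to one consonant).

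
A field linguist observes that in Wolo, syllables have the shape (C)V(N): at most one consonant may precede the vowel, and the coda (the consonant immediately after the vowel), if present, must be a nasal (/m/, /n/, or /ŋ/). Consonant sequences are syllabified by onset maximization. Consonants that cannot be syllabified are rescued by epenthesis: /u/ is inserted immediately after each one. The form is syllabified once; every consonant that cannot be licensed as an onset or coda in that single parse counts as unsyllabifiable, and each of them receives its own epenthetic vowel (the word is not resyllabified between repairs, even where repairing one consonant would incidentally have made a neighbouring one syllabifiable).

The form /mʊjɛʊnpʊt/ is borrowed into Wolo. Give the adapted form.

The consonants /t/ cannot be parsed into a legal (C)V(N) syllable (only a nasal (/m/, /n/, or /ŋ/) is licensed in coda position; onsets are limited to one consonant).
Epenthesis after each stranded consonant: /t/ → /tu/.

mʊjɛʊnpʊtu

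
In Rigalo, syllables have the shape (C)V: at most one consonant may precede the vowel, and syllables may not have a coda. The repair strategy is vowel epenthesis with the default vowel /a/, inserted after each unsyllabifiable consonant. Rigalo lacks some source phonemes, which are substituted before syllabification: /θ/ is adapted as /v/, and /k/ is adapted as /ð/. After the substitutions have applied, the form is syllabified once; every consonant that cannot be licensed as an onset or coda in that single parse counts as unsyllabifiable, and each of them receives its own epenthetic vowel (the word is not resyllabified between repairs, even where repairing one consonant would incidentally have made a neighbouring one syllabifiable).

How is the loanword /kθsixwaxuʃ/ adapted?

Substitution: /k/ → /ð/, /θ/ → /v/, giving /ðvsixwaxuʃ/.
Syllabifying with onset maximization leaves /ð/, /v/, /x/, /ʃ/ stranded (no codas are permitted; onsets are limited to one consonant).
Each unlicensed consonant becomes the onset of a new syllable: /ð/ → /ða/, /v/ → /va/, /x/ → /xa/, /ʃ/ → /ʃa/.

ðavasixawaxuʃa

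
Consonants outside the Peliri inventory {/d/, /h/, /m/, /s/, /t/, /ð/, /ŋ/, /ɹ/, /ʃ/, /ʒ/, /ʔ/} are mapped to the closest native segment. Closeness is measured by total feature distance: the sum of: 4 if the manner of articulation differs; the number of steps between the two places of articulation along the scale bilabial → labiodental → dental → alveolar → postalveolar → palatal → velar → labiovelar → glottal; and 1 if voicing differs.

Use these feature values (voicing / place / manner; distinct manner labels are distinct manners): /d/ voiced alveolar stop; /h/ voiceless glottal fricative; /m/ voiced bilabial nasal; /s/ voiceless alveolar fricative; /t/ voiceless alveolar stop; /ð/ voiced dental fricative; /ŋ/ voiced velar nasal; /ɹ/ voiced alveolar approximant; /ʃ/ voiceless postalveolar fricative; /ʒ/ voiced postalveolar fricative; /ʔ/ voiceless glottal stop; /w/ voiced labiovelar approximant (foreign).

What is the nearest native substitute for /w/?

/ɹ/ is closest: same manner (approximant), place distance 4 (labiovelar→alveolar), same voicing; total 4. Next closest is /ŋ/ at distance 5.

ɹ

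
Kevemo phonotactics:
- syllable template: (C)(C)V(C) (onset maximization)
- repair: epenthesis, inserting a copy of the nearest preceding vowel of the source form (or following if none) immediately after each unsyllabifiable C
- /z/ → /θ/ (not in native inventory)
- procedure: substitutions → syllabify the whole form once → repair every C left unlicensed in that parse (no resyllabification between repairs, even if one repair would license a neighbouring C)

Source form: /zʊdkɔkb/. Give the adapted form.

θʊdkɔkbɔ

Substitution: /z/ → /θ/, giving /θʊdkɔkb/.
The consonants /b/ cannot be parsed into a legal (C)(C)V(C) syllable (at most one coda consonant is licensed; onsets may contain at most 2 consonants).
Epenthesis after each stranded consonant: /b/ → /bɔ/.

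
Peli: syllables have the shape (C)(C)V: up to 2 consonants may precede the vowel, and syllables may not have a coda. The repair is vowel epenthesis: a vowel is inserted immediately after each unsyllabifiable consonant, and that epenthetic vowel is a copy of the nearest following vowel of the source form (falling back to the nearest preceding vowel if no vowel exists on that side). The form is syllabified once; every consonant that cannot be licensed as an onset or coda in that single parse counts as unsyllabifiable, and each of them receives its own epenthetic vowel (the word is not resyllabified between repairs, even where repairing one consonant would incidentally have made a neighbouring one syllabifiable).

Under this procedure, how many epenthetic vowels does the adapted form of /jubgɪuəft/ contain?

The unsyllabifiable consonants are /f/, /t/; each receives one epenthetic vowel.

2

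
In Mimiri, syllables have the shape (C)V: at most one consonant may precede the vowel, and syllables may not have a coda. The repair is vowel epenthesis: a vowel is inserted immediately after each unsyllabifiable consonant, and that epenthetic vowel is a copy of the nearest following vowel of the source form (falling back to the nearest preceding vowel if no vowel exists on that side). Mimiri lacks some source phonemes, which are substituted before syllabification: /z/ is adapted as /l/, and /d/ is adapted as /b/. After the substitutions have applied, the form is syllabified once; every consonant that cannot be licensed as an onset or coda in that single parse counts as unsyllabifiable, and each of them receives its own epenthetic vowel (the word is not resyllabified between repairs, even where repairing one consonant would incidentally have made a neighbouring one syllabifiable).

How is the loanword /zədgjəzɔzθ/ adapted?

ləbəgəjəlɔlɔθɔ

Substitution: /z/ → /l/, /d/ → /b/, giving /ləbgjəlɔlθ/.
Under (C)V, the unsyllabifiable consonants are /b/, /g/, /l/, /θ/ (no codas are permitted; onsets are limited to one consonant).
Epenthesis after each stranded consonant: /b/ → /bə/, /g/ → /gə/, /l/ → /lɔ/, /θ/ → /θɔ/.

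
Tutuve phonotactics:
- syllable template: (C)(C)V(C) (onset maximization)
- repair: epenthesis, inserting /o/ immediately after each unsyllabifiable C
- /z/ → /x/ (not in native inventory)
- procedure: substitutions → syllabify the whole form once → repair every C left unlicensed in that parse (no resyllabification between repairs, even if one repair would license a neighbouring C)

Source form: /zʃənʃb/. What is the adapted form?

Substitution: /z/ → /x/, giving /xʃənʃb/.
Syllabifying with onset maximization leaves /ʃ/, /b/ stranded (at most one coda consonant is licensed; onsets may contain at most 2 consonants).
Epenthesis after each stranded consonant: /ʃ/ → /ʃo/, /b/ → /bo/.

xʃənʃobo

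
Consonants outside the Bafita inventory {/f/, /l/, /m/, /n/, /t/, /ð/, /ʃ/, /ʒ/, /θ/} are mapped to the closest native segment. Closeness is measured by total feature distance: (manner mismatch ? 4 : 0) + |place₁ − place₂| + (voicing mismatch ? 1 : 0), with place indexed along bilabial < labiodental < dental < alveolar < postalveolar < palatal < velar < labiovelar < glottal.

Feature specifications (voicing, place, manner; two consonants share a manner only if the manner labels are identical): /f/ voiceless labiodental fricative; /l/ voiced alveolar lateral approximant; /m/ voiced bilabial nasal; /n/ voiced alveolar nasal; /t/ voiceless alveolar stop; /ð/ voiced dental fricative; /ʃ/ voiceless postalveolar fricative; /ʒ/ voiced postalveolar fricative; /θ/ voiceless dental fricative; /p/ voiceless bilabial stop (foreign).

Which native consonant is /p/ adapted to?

t

/t/ is closest: same manner (stop), place distance 3 (bilabial→alveolar), same voicing; total 3. Next closest is /f/ at distance 5.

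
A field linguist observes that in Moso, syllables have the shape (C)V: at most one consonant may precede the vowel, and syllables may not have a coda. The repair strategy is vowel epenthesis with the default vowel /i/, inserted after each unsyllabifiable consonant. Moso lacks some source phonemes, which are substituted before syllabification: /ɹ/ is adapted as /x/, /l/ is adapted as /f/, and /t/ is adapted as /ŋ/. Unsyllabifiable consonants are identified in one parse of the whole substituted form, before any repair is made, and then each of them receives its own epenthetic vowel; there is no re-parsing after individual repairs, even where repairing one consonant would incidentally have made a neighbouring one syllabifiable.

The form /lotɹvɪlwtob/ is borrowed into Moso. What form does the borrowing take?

Substitution: /l/ → /f/, /t/ → /ŋ/, /ɹ/ → /x/, giving /foŋxvɪfwŋob/.
Syllabifying with onset maximization leaves /ŋ/, /x/, /f/, /w/, /b/ stranded (no codas are permitted; onsets are limited to one consonant).
Each unlicensed consonant becomes the onset of a new syllable: /ŋ/ → /ŋi/, /x/ → /xi/, /f/ → /fi/, /w/ → /wi/, /b/ → /bi/.

foŋixivɪfiwiŋobi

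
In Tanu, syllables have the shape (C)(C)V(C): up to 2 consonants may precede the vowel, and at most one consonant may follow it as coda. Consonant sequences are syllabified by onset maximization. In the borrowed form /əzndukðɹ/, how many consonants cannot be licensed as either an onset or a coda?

2

The consonants /ð/, /ɹ/ cannot be parsed into a legal (C)(C)V(C) syllable (at most one coda consonant is licensed; onsets may contain at most 2 consonants).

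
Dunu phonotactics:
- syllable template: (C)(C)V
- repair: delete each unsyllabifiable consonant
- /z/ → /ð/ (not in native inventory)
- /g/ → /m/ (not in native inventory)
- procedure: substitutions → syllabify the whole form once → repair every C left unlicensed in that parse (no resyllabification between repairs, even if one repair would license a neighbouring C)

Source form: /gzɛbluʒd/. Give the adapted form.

Substitution: /g/ → /m/, /z/ → /ð/, giving /mðɛbluʒd/.
The consonants /ʒ/, /d/ cannot be parsed into a legal (C)(C)V syllable (no codas are permitted; onsets may contain at most 2 consonants).
Each unlicensed consonant is deleted: /ʒ/, /d/.

mðɛblu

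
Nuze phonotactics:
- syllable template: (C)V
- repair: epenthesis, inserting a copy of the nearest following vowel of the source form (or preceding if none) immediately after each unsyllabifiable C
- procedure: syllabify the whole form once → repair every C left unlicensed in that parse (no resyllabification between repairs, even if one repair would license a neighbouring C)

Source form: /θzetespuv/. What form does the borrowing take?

Under (C)V, the unsyllabifiable consonants are /θ/, /s/, /v/ (no codas are permitted; onsets are limited to one consonant).
Each unlicensed consonant becomes the onset of a new syllable: /θ/ → /θe/, /s/ → /su/, /v/ → /vu/.

θezetesupuvu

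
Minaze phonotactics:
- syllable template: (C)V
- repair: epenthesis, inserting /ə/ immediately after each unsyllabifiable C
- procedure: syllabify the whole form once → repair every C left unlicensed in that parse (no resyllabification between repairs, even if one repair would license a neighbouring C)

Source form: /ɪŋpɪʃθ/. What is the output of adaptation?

ɪŋəpɪʃəθə

Under (C)V, the unsyllabifiable consonants are /ŋ/, /ʃ/, /θ/ (no codas are permitted; onsets are limited to one consonant).
Inserting the epenthetic vowel yields /ŋ/ → /ŋə/, /ʃ/ → /ʃə/, /θ/ → /θə/.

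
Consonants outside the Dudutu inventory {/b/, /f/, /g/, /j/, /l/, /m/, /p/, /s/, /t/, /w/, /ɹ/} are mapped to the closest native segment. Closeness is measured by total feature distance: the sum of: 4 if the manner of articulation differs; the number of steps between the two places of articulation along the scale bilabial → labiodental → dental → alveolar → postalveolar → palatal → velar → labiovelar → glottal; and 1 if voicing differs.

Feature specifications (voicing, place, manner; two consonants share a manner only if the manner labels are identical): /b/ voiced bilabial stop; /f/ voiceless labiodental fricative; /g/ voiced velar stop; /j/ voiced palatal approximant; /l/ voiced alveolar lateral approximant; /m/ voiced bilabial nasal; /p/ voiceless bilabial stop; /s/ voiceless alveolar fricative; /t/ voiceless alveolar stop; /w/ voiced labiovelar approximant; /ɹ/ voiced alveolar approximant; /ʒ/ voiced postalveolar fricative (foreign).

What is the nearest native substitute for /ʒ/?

/s/ is closest: same manner (fricative), place distance 1 (postalveolar→alveolar), voicing differs (+1); total 2. Next closest is /f/ at distance 4.

s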